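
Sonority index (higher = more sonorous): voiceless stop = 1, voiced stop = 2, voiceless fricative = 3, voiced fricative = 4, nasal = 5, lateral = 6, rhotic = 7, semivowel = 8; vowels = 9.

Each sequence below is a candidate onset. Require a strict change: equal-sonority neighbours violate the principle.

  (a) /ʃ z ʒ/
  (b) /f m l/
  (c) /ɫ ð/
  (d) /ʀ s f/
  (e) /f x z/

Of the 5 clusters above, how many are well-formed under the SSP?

(a) /ʃ z ʒ/: profile 3-4-4 — violates.
(b) /f m l/: profile 3-5-6 — obeys.
(c) /ɫ ð/: profile 6-4 — violates.
(d) /ʀ s f/: profile 7-3-3 — violates.
(e) /f x z/: profile 3-3-4 — violates.

1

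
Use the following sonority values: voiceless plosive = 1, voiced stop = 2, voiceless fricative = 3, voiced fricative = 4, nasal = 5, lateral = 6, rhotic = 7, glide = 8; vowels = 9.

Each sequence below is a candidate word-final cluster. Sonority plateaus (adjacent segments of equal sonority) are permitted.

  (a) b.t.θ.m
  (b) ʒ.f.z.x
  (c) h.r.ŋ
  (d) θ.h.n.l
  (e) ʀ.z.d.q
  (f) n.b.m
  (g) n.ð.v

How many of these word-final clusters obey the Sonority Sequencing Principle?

2

(a) 2-1-3-5 → violates
(b) 4-3-4-3 → violates
(c) 3-7-5 → violates
(d) 3-3-5-6 → violates
(e) 7-4-2-1 → obeys
(f) 5-2-5 → violates
(g) 5-4-4 → obeys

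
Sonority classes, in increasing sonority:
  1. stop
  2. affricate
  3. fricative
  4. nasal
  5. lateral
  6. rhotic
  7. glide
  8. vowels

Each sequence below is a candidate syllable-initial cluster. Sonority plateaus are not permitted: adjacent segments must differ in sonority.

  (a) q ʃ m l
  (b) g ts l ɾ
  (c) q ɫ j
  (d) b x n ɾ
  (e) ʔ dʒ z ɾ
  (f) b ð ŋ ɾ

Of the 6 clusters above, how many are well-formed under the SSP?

6

(a) 1-3-4-5 → obeys
(b) 1-2-5-6 → obeys
(c) 1-5-7 → obeys
(d) 1-3-4-6 → obeys
(e) 1-2-3-6 → obeys
(f) 1-3-4-6 → obeys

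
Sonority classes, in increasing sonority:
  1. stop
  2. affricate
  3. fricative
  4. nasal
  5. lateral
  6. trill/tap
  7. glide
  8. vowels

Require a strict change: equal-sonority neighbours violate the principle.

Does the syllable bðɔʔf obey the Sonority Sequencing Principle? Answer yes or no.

no

Onset: /b/ is a stop (sonority 1), /ð/ is a fricative (sonority 3); then the nucleus /ɔ/ (sonority 8).
Onset profile 1-3-8 — rises to the nucleus.
Coda: /ʔ/ is a stop (sonority 1), /f/ is a fricative (sonority 3).
Coda profile 8-1-3 — does not strictly fall throughout.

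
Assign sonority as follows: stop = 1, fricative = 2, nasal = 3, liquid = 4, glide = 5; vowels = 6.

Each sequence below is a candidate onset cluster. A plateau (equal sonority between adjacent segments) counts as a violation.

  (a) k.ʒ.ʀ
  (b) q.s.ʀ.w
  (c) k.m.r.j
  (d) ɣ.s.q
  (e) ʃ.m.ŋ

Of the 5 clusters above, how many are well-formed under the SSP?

3

(a) sonority 1-2-4: well-formed.
(b) sonority 1-2-4-5: well-formed.
(c) sonority 1-3-4-5: well-formed.
(d) sonority 2-2-1: ill-formed.
(e) sonority 2-3-3: ill-formed.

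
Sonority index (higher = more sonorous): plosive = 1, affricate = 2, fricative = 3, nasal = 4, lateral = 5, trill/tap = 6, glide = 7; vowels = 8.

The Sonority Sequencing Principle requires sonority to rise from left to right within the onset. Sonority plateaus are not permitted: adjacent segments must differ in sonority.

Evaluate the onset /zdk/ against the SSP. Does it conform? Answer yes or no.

/z/ is a fricative (sonority 3).
/d/ is a plosive (sonority 1).
/k/ is a plosive (sonority 1).
The profile is 3-1-1. Between /z/ (3) and /d/ (1) sonority does not rise, so the cluster violates the SSP.

no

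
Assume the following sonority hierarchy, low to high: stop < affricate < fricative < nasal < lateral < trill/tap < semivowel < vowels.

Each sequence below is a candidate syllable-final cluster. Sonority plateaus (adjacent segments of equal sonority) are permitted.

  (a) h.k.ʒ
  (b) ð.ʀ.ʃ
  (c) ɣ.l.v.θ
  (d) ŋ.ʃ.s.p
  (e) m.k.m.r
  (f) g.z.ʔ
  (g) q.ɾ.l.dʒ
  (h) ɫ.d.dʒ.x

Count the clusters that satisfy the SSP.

(a) h.k.ʒ: profile 3-1-3 — violates.
(b) ð.ʀ.ʃ: profile 3-6-3 — violates.
(c) ɣ.l.v.θ: profile 3-5-3-3 — violates.
(d) ŋ.ʃ.s.p: profile 4-3-3-1 — obeys.
(e) m.k.m.r: profile 4-1-4-6 — violates.
(f) g.z.ʔ: profile 1-3-1 — violates.
(g) q.ɾ.l.dʒ: profile 1-6-5-2 — violates.
(h) ɫ.d.dʒ.x: profile 5-1-2-3 — violates.

1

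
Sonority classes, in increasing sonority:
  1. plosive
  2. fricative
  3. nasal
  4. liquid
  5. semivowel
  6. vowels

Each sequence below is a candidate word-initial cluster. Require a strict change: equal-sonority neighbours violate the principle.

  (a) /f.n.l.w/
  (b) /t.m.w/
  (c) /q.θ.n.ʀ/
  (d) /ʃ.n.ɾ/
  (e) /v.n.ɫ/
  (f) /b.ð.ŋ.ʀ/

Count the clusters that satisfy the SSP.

(a) /f.n.l.w/: profile 2-3-4-5 — obeys.
(b) /t.m.w/: profile 1-3-5 — obeys.
(c) /q.θ.n.ʀ/: profile 1-2-3-4 — obeys.
(d) /ʃ.n.ɾ/: profile 2-3-4 — obeys.
(e) /v.n.ɫ/: profile 2-3-4 — obeys.
(f) /b.ð.ŋ.ʀ/: profile 1-2-3-4 — obeys.

6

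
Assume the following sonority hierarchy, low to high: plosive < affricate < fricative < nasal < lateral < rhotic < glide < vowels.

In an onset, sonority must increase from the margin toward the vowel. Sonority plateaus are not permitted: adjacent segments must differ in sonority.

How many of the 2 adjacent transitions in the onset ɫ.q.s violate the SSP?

/ɫ/: lateral = 5.
/q/: plosive = 1.
/s/: fricative = 3.
/ɫ/→/q/: 5→1 (does not rise) — violation.
/q/→/s/: 1→3 (rises) — ok.

1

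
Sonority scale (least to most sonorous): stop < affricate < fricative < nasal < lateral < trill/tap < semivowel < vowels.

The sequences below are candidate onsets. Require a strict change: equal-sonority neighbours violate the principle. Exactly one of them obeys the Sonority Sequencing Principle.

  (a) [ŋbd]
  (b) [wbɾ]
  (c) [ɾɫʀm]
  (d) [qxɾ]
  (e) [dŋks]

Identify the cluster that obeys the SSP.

(a) [ŋbd]: profile 4-1-1 — violates.
(b) [wbɾ]: profile 7-1-6 — violates.
(c) [ɾɫʀm]: profile 6-5-6-4 — violates.
(d) [qxɾ]: profile 1-3-6 — obeys.
(e) [dŋks]: profile 1-4-1-3 — violates.

d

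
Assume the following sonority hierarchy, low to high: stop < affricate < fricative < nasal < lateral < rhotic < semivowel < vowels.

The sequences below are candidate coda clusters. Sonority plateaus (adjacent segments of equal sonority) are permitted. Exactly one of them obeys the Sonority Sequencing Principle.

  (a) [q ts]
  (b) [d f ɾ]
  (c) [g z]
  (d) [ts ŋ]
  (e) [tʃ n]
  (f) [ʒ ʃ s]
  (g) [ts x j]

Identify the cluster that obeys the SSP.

f

(a) [q ts]: profile 1-2 — violates.
(b) [d f ɾ]: profile 1-3-6 — violates.
(c) [g z]: profile 1-3 — violates.
(d) [ts ŋ]: profile 2-4 — violates.
(e) [tʃ n]: profile 2-4 — violates.
(f) [ʒ ʃ s]: profile 3-3-3 — obeys.
(g) [ts x j]: profile 2-3-7 — violates.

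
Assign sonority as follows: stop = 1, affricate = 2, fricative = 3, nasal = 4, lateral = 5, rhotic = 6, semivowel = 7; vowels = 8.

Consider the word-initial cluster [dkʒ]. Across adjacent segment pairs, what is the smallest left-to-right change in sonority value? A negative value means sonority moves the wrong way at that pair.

/d/ is a stop (sonority 1).
/k/ is a stop (sonority 1).
/ʒ/ is a fricative (sonority 3).
/d/→/k/: change +0.
/k/→/ʒ/: change +2.
Minimum = 0.

0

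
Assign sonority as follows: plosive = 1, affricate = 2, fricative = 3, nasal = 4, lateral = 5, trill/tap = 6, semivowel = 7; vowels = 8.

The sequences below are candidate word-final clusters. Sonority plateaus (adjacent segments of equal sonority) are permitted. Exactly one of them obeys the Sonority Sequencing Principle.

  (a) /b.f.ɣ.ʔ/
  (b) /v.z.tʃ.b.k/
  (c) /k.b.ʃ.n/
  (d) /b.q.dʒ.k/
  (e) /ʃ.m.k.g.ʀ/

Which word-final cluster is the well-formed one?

b

(a) sonority 1-3-3-1: ill-formed.
(b) sonority 3-3-2-1-1: well-formed.
(c) sonority 1-1-3-4: ill-formed.
(d) sonority 1-1-2-1: ill-formed.
(e) sonority 3-4-1-1-6: ill-formed.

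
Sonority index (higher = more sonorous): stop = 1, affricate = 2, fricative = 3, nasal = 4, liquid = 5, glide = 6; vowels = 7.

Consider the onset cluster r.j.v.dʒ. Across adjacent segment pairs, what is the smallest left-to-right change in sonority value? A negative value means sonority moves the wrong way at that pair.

/r/: liquid = 5.
/j/: glide = 6.
/v/: fricative = 3.
/dʒ/: affricate = 2.
/r/→/j/: change +1.
/j/→/v/: change -3.
/v/→/dʒ/: change -1.
Minimum = -3.

-3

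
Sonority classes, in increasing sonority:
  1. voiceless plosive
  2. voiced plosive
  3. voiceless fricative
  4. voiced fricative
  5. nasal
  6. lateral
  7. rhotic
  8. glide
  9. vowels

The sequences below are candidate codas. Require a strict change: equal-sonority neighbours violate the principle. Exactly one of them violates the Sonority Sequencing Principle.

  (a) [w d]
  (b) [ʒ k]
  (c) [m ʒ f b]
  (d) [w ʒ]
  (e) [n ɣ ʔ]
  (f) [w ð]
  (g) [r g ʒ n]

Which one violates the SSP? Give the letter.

(a) sonority 8-2: well-formed.
(b) sonority 4-1: well-formed.
(c) sonority 5-4-3-2: well-formed.
(d) sonority 8-4: well-formed.
(e) sonority 5-4-1: well-formed.
(f) sonority 8-4: well-formed.
(g) sonority 7-2-4-5: ill-formed.

g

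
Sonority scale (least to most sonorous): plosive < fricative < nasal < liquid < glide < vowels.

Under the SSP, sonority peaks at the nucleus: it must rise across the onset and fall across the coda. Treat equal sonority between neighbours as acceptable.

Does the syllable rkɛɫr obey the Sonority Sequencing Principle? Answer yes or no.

no

Onset: /r/ is a liquid (sonority 4), /k/ is a plosive (sonority 1); then the nucleus /ɛ/ (sonority 6).
Onset profile 4-1-6 — does not rise throughout.
Coda: /ɫ/ is a liquid (sonority 4), /r/ is a liquid (sonority 4).
Coda profile 6-4-4 — falls from the nucleus.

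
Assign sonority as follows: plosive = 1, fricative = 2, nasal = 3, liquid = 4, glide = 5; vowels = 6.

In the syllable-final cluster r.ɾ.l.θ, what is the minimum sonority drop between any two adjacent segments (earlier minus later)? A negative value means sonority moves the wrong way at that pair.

0

/r/: liquid = 4.
/ɾ/: liquid = 4.
/l/: liquid = 4.
/θ/: fricative = 2.
/r/→/ɾ/: change +0.
/ɾ/→/l/: change +0.
/l/→/θ/: change +2.
Minimum = 0.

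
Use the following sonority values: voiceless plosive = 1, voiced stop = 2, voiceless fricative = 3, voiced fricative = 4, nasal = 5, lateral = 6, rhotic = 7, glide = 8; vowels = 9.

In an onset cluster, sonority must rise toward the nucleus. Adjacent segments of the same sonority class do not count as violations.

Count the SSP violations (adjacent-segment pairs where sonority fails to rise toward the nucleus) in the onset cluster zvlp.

/z/ is a voiced fricative (sonority 4).
/v/ is a voiced fricative (sonority 4).
/l/ is a lateral (sonority 6).
/p/ is a voiceless plosive (sonority 1).
/z/→/v/: 4→4 (plateau, allowed) — ok.
/v/→/l/: 4→6 (rises) — ok.
/l/→/p/: 6→1 (does not rise) — violation.

1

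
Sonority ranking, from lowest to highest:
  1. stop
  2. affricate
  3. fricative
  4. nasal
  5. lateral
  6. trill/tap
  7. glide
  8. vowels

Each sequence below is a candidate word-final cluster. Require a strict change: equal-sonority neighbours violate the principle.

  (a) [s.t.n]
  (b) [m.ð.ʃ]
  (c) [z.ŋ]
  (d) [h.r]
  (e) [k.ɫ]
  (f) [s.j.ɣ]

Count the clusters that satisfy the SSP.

0

(a) 3-1-4 → violates
(b) 4-3-3 → violates
(c) 3-4 → violates
(d) 3-6 → violates
(e) 1-5 → violates
(f) 3-7-3 → violates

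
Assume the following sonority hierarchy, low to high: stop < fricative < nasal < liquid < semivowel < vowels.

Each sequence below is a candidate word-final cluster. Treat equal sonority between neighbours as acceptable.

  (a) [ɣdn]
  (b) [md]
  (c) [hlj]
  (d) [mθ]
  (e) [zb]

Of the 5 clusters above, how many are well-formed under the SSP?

3

(a) sonority 2-1-3: ill-formed.
(b) sonority 3-1: well-formed.
(c) sonority 2-4-5: ill-formed.
(d) sonority 3-2: well-formed.
(e) sonority 2-1: well-formed.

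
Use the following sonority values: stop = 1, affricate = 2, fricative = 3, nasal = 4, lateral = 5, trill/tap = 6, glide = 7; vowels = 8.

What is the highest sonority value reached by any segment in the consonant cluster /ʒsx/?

/ʒ/ — fricative, sonority 3.
/s/ — fricative, sonority 3.
/x/ — fricative, sonority 3.
The maximum is 3.

3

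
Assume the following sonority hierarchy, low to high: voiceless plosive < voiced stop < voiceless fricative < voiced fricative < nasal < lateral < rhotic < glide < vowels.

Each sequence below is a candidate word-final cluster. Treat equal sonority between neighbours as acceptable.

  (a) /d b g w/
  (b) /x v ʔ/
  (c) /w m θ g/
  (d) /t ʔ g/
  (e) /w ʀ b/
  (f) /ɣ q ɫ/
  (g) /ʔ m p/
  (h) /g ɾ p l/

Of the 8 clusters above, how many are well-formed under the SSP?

2

(a) 2-2-2-8 → violates
(b) 3-4-1 → violates
(c) 8-5-3-2 → obeys
(d) 1-1-2 → violates
(e) 8-7-2 → obeys
(f) 4-1-6 → violates
(g) 1-5-1 → violates
(h) 2-7-1-6 → violates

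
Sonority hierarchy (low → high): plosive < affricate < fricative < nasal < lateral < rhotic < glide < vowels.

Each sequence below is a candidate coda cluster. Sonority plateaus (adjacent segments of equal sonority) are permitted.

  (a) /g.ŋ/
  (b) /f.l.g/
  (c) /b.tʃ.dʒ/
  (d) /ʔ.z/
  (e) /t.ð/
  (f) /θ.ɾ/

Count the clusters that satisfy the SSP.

(a) sonority 1-4: ill-formed.
(b) sonority 3-5-1: ill-formed.
(c) sonority 1-2-2: ill-formed.
(d) sonority 1-3: ill-formed.
(e) sonority 1-3: ill-formed.
(f) sonority 3-6: ill-formed.

0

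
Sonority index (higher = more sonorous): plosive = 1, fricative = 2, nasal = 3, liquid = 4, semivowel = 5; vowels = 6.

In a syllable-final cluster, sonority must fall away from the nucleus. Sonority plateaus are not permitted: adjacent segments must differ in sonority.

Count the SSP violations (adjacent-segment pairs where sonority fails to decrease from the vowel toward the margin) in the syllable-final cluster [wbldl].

/w/ — semivowel, sonority 5.
/b/ — plosive, sonority 1.
/l/ — liquid, sonority 4.
/d/ — plosive, sonority 1.
/l/ — liquid, sonority 4.
/w/→/b/: 5→1 (falls) — ok.
/b/→/l/: 1→4 (does not fall) — violation.
/l/→/d/: 4→1 (falls) — ok.
/d/→/l/: 1→4 (does not fall) — violation.

2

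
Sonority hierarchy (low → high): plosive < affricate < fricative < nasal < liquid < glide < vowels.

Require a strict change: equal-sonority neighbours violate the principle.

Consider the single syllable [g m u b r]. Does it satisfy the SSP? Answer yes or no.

no

Onset: /g/ is a plosive (sonority 1), /m/ is a nasal (sonority 4); then the nucleus /u/ (sonority 7).
Onset profile 1-4-7 — rises to the nucleus.
Coda: /b/ is a plosive (sonority 1), /r/ is a liquid (sonority 5).
Coda profile 7-1-5 — does not strictly fall throughout.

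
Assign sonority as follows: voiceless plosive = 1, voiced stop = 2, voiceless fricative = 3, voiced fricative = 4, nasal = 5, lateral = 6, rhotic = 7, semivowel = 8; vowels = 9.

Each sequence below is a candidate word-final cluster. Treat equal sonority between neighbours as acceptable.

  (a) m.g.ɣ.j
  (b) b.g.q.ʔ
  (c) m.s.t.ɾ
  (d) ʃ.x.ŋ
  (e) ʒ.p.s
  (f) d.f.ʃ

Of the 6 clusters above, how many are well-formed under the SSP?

(a) sonority 5-2-4-8: ill-formed.
(b) sonority 2-2-1-1: well-formed.
(c) sonority 5-3-1-7: ill-formed.
(d) sonority 3-3-5: ill-formed.
(e) sonority 4-1-3: ill-formed.
(f) sonority 2-3-3: ill-formed.

1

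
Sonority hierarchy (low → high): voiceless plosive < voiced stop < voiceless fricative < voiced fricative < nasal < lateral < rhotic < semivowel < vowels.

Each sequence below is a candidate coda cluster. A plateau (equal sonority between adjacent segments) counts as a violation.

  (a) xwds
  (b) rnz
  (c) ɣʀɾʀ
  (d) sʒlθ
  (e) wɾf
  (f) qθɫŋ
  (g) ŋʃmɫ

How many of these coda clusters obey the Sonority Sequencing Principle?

(a) xwds: profile 3-8-2-3 — violates.
(b) rnz: profile 7-5-4 — obeys.
(c) ɣʀɾʀ: profile 4-7-7-7 — violates.
(d) sʒlθ: profile 3-4-6-3 — violates.
(e) wɾf: profile 8-7-3 — obeys.
(f) qθɫŋ: profile 1-3-6-5 — violates.
(g) ŋʃmɫ: profile 5-3-5-6 — violates.

2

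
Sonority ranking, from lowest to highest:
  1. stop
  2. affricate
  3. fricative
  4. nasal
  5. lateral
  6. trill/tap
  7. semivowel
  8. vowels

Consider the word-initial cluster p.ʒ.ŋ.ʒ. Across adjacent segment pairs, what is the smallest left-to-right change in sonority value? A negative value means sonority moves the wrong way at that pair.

/p/ is a stop (sonority 1).
/ʒ/ is a fricative (sonority 3).
/ŋ/ is a nasal (sonority 4).
/ʒ/ is a fricative (sonority 3).
/p/→/ʒ/: change +2.
/ʒ/→/ŋ/: change +1.
/ŋ/→/ʒ/: change -1.
Minimum = -1.

-1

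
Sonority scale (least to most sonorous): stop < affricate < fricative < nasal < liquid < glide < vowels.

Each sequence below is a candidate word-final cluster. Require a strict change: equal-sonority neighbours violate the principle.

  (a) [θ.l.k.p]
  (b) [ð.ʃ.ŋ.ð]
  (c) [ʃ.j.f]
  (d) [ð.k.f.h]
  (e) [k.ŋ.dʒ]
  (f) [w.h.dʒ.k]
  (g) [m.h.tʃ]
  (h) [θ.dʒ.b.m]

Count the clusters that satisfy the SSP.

2

(a) sonority 3-5-1-1: ill-formed.
(b) sonority 3-3-4-3: ill-formed.
(c) sonority 3-6-3: ill-formed.
(d) sonority 3-1-3-3: ill-formed.
(e) sonority 1-4-2: ill-formed.
(f) sonority 6-3-2-1: well-formed.
(g) sonority 4-3-2: well-formed.
(h) sonority 3-2-1-4: ill-formed.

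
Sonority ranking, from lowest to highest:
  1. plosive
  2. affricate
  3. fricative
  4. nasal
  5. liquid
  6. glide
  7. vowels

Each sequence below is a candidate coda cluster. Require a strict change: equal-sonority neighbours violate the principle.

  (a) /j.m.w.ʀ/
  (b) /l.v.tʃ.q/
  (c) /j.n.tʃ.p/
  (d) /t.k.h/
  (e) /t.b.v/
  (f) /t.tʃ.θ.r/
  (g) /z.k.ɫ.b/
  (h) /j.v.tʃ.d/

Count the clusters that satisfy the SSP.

(a) 6-4-6-5 → violates
(b) 5-3-2-1 → obeys
(c) 6-4-2-1 → obeys
(d) 1-1-3 → violates
(e) 1-1-3 → violates
(f) 1-2-3-5 → violates
(g) 3-1-5-1 → violates
(h) 6-3-2-1 → obeys

3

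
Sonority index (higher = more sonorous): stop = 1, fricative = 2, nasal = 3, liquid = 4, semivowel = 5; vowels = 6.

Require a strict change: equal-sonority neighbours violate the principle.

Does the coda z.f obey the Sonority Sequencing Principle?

no

/z/ — fricative, sonority 2.
/f/ — fricative, sonority 2.
The profile is 2-2. Between /z/ (2) and /f/ (2) sonority does not fall, so the cluster violates the SSP.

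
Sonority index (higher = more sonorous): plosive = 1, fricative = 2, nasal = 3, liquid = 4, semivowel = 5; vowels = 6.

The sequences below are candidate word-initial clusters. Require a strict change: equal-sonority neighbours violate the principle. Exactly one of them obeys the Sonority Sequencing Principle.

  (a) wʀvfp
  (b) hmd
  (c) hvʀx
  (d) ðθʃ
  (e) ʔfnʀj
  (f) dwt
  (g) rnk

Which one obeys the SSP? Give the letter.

(a) wʀvfp: profile 5-4-2-2-1 — violates.
(b) hmd: profile 2-3-1 — violates.
(c) hvʀx: profile 2-2-4-2 — violates.
(d) ðθʃ: profile 2-2-2 — violates.
(e) ʔfnʀj: profile 1-2-3-4-5 — obeys.
(f) dwt: profile 1-5-1 — violates.
(g) rnk: profile 4-3-1 — violates.

e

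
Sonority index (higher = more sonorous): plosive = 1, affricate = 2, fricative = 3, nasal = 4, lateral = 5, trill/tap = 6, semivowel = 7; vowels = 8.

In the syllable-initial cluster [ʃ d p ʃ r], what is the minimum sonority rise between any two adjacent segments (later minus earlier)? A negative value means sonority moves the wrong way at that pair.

-2

/ʃ/: fricative = 3.
/d/: plosive = 1.
/p/: plosive = 1.
/ʃ/: fricative = 3.
/r/: trill/tap = 6.
/ʃ/→/d/: change -2.
/d/→/p/: change +0.
/p/→/ʃ/: change +2.
/ʃ/→/r/: change +3.
Minimum = -2.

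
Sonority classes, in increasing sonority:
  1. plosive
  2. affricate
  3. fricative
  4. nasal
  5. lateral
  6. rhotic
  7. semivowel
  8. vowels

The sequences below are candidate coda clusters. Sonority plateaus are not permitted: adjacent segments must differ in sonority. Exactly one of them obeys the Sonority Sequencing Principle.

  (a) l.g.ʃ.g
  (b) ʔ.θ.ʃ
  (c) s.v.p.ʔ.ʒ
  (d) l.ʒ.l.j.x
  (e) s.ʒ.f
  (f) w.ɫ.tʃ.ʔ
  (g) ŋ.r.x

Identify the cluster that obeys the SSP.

(a) l.g.ʃ.g: profile 5-1-3-1 — violates.
(b) ʔ.θ.ʃ: profile 1-3-3 — violates.
(c) s.v.p.ʔ.ʒ: profile 3-3-1-1-3 — violates.
(d) l.ʒ.l.j.x: profile 5-3-5-7-3 — violates.
(e) s.ʒ.f: profile 3-3-3 — violates.
(f) w.ɫ.tʃ.ʔ: profile 7-5-2-1 — obeys.
(g) ŋ.r.x: profile 4-6-3 — violates.

f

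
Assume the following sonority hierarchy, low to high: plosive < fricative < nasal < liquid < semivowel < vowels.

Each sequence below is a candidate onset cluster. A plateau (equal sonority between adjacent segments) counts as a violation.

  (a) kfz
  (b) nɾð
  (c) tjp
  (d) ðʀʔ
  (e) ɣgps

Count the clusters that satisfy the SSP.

(a) kfz: profile 1-2-2 — violates.
(b) nɾð: profile 3-4-2 — violates.
(c) tjp: profile 1-5-1 — violates.
(d) ðʀʔ: profile 2-4-1 — violates.
(e) ɣgps: profile 2-1-1-2 — violates.

0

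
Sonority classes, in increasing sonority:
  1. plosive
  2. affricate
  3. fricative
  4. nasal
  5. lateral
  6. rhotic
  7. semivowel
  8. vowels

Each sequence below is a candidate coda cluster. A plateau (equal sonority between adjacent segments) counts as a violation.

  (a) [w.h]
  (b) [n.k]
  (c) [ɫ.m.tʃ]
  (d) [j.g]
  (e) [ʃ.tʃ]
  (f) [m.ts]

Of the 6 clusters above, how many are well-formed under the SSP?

(a) 7-3 → obeys
(b) 4-1 → obeys
(c) 5-4-2 → obeys
(d) 7-1 → obeys
(e) 3-2 → obeys
(f) 4-2 → obeys

6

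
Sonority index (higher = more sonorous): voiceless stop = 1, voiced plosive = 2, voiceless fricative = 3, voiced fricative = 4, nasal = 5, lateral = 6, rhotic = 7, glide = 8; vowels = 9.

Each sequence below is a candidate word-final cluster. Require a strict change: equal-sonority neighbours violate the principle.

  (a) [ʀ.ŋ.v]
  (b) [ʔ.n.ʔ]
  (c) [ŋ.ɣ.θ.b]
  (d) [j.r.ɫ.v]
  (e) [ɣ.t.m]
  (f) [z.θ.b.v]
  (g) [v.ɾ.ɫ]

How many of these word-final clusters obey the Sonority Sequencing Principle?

3

(a) sonority 7-5-4: well-formed.
(b) sonority 1-5-1: ill-formed.
(c) sonority 5-4-3-2: well-formed.
(d) sonority 8-7-6-4: well-formed.
(e) sonority 4-1-5: ill-formed.
(f) sonority 4-3-2-4: ill-formed.
(g) sonority 4-7-6: ill-formed.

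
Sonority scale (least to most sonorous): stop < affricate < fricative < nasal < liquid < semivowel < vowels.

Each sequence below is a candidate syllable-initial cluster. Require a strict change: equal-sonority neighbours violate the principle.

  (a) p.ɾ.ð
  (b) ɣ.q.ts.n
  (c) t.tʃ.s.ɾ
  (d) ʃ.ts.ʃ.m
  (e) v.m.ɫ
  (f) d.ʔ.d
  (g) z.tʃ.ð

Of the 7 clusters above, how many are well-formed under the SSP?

(a) 1-5-3 → violates
(b) 3-1-2-4 → violates
(c) 1-2-3-5 → obeys
(d) 3-2-3-4 → violates
(e) 3-4-5 → obeys
(f) 1-1-1 → violates
(g) 3-2-3 → violates

2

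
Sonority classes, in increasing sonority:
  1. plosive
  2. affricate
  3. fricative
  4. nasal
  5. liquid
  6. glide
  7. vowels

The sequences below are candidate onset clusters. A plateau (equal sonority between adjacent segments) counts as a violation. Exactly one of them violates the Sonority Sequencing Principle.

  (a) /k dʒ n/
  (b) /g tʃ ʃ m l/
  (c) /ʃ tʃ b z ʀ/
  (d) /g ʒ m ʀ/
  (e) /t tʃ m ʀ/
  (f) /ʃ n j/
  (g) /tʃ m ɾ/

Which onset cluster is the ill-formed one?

(a) sonority 1-2-4: well-formed.
(b) sonority 1-2-3-4-5: well-formed.
(c) sonority 3-2-1-3-5: ill-formed.
(d) sonority 1-3-4-5: well-formed.
(e) sonority 1-2-4-5: well-formed.
(f) sonority 3-4-6: well-formed.
(g) sonority 2-4-5: well-formed.

c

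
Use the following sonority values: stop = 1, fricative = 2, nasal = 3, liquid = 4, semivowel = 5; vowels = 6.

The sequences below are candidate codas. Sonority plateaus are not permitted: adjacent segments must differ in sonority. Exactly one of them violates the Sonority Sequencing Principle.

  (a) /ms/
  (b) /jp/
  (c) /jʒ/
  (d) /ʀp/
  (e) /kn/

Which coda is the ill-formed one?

e

(a) sonority 3-2: well-formed.
(b) sonority 5-1: well-formed.
(c) sonority 5-2: well-formed.
(d) sonority 4-1: well-formed.
(e) sonority 1-3: ill-formed.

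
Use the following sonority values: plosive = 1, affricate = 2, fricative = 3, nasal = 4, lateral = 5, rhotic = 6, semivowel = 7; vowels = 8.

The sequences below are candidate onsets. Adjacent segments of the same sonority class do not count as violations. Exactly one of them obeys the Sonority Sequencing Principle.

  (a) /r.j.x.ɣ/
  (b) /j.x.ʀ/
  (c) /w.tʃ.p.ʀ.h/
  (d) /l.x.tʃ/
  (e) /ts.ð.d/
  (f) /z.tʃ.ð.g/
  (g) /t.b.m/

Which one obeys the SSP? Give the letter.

(a) 6-7-3-3 → violates
(b) 7-3-6 → violates
(c) 7-2-1-6-3 → violates
(d) 5-3-2 → violates
(e) 2-3-1 → violates
(f) 3-2-3-1 → violates
(g) 1-1-4 → obeys

g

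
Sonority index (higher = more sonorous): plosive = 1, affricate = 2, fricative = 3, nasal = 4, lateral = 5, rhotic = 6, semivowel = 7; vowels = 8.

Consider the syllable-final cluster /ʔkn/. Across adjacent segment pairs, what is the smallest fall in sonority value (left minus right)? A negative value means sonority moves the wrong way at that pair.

/ʔ/: plosive = 1.
/k/: plosive = 1.
/n/: nasal = 4.
/ʔ/→/k/: change +0.
/k/→/n/: change -3.
Minimum = -3.

-3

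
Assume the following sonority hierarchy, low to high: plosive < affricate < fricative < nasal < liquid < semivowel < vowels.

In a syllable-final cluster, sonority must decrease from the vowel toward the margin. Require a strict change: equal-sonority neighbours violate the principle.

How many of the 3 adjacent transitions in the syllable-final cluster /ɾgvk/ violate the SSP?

/ɾ/: liquid = 5.
/g/: plosive = 1.
/v/: fricative = 3.
/k/: plosive = 1.
/ɾ/→/g/: 5→1 (falls) — ok.
/g/→/v/: 1→3 (does not fall) — violation.
/v/→/k/: 3→1 (falls) — ok.

1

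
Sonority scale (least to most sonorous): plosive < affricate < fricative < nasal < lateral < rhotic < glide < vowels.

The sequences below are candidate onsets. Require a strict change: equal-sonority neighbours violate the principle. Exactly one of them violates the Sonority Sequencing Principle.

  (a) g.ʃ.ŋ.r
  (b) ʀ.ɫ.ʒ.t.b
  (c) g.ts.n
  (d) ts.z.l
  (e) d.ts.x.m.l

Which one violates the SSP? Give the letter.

b

(a) sonority 1-3-4-6: well-formed.
(b) sonority 6-5-3-1-1: ill-formed.
(c) sonority 1-2-4: well-formed.
(d) sonority 2-3-5: well-formed.
(e) sonority 1-2-3-4-5: well-formed.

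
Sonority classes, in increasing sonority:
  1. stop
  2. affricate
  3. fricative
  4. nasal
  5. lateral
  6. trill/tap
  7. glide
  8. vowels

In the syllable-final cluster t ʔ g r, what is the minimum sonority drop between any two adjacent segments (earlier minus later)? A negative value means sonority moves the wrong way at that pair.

-5

/t/ is a stop (sonority 1).
/ʔ/ is a stop (sonority 1).
/g/ is a stop (sonority 1).
/r/ is a trill/tap (sonority 6).
/t/→/ʔ/: change +0.
/ʔ/→/g/: change +0.
/g/→/r/: change -5.
Minimum = -5.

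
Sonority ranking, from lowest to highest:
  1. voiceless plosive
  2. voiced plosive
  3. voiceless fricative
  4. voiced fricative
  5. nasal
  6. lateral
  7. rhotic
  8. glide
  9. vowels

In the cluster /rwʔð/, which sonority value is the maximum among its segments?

/r/: rhotic = 7.
/w/: glide = 8.
/ʔ/: voiceless plosive = 1.
/ð/: voiced fricative = 4.
The maximum is 8.

8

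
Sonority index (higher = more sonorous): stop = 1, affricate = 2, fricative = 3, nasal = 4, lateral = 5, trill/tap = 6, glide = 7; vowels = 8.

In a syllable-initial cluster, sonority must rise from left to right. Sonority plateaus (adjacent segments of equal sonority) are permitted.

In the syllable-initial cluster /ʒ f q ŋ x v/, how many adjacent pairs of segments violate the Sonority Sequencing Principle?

2

/ʒ/ is a fricative (sonority 3).
/f/ is a fricative (sonority 3).
/q/ is a stop (sonority 1).
/ŋ/ is a nasal (sonority 4).
/x/ is a fricative (sonority 3).
/v/ is a fricative (sonority 3).
/ʒ/→/f/: 3→3 (plateau, allowed) — ok.
/f/→/q/: 3→1 (does not rise) — violation.
/q/→/ŋ/: 1→4 (rises) — ok.
/ŋ/→/x/: 4→3 (does not rise) — violation.
/x/→/v/: 3→3 (plateau, allowed) — ok.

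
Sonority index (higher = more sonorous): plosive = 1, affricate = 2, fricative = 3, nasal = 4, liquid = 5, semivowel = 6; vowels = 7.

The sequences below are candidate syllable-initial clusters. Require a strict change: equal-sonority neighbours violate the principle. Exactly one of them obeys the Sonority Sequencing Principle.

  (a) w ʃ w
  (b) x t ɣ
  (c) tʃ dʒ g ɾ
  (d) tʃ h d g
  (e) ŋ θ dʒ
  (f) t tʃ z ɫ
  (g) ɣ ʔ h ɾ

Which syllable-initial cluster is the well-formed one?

f

(a) sonority 6-3-6: ill-formed.
(b) sonority 3-1-3: ill-formed.
(c) sonority 2-2-1-5: ill-formed.
(d) sonority 2-3-1-1: ill-formed.
(e) sonority 4-3-2: ill-formed.
(f) sonority 1-2-3-5: well-formed.
(g) sonority 3-1-3-5: ill-formed.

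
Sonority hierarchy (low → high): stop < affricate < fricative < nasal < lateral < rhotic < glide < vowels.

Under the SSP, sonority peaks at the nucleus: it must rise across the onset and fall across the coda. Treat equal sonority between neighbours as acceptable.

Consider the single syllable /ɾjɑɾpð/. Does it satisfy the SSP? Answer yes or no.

Onset: /ɾ/ is a rhotic (sonority 6), /j/ is a glide (sonority 7); then the nucleus /ɑ/ (sonority 8).
Onset profile 6-7-8 — rises to the nucleus.
Coda: /ɾ/ is a rhotic (sonority 6), /p/ is a stop (sonority 1), /ð/ is a fricative (sonority 3).
Coda profile 8-6-1-3 — does not fall throughout.

no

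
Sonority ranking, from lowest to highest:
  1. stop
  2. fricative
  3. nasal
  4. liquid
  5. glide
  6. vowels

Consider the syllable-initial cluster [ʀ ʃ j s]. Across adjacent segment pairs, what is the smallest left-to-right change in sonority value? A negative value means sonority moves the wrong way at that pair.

/ʀ/ is a liquid (sonority 4).
/ʃ/ is a fricative (sonority 2).
/j/ is a glide (sonority 5).
/s/ is a fricative (sonority 2).
/ʀ/→/ʃ/: change -2.
/ʃ/→/j/: change +3.
/j/→/s/: change -3.
Minimum = -3.

-3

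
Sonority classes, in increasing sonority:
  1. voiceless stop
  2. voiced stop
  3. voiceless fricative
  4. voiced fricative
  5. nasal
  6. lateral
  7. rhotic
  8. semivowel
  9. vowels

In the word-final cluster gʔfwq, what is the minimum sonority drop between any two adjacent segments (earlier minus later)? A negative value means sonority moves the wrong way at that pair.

-5

/g/: voiced stop = 2.
/ʔ/: voiceless stop = 1.
/f/: voiceless fricative = 3.
/w/: semivowel = 8.
/q/: voiceless stop = 1.
/g/→/ʔ/: change +1.
/ʔ/→/f/: change -2.
/f/→/w/: change -5.
/w/→/q/: change +7.
Minimum = -5.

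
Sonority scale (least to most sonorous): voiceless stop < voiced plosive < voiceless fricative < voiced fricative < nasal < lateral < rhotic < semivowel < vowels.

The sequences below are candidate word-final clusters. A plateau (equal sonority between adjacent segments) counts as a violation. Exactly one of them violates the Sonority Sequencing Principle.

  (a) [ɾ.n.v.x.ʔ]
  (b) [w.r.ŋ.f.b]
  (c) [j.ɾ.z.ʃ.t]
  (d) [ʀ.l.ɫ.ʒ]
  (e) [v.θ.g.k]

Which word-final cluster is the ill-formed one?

d

(a) sonority 7-5-4-3-1: well-formed.
(b) sonority 8-7-5-3-2: well-formed.
(c) sonority 8-7-4-3-1: well-formed.
(d) sonority 7-6-6-4: ill-formed.
(e) sonority 4-3-2-1: well-formed.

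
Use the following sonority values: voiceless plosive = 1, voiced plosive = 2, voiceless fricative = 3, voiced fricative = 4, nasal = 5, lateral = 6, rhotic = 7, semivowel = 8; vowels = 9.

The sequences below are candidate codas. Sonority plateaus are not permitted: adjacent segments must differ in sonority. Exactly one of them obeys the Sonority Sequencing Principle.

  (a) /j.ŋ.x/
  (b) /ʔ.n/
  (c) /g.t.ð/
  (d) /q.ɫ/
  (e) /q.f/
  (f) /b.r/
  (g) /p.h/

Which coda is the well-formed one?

a

(a) /j.ŋ.x/: profile 8-5-3 — obeys.
(b) /ʔ.n/: profile 1-5 — violates.
(c) /g.t.ð/: profile 2-1-4 — violates.
(d) /q.ɫ/: profile 1-6 — violates.
(e) /q.f/: profile 1-3 — violates.
(f) /b.r/: profile 2-7 — violates.
(g) /p.h/: profile 1-3 — violates.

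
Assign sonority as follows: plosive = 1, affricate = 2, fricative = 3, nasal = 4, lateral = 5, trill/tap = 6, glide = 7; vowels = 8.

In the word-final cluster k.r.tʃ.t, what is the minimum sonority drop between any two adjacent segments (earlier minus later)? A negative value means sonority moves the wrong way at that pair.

-5

/k/ — plosive, sonority 1.
/r/ — trill/tap, sonority 6.
/tʃ/ — affricate, sonority 2.
/t/ — plosive, sonority 1.
/k/→/r/: change -5.
/r/→/tʃ/: change +4.
/tʃ/→/t/: change +1.
Minimum = -5.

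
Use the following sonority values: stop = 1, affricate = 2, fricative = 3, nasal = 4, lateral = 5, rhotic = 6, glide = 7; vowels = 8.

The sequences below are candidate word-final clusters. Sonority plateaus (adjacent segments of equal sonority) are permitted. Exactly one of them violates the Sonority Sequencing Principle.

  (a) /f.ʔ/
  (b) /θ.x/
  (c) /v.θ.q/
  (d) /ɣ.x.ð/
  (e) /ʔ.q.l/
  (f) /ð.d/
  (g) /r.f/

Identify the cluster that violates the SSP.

(a) 3-1 → obeys
(b) 3-3 → obeys
(c) 3-3-1 → obeys
(d) 3-3-3 → obeys
(e) 1-1-5 → violates
(f) 3-1 → obeys
(g) 6-3 → obeys

e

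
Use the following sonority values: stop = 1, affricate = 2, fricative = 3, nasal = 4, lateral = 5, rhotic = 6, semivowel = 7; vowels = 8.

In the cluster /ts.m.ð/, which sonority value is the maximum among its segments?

/ts/: affricate = 2.
/m/: nasal = 4.
/ð/: fricative = 3.
The maximum is 4.

4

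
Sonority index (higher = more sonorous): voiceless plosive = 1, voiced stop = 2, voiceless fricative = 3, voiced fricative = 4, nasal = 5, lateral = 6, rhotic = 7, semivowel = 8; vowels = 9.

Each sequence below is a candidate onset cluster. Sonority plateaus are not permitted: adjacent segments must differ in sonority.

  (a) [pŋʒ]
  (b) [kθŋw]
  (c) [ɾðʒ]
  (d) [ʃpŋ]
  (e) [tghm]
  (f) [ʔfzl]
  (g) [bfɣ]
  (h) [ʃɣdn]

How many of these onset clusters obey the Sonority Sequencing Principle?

(a) [pŋʒ]: profile 1-5-4 — violates.
(b) [kθŋw]: profile 1-3-5-8 — obeys.
(c) [ɾðʒ]: profile 7-4-4 — violates.
(d) [ʃpŋ]: profile 3-1-5 — violates.
(e) [tghm]: profile 1-2-3-5 — obeys.
(f) [ʔfzl]: profile 1-3-4-6 — obeys.
(g) [bfɣ]: profile 2-3-4 — obeys.
(h) [ʃɣdn]: profile 3-4-2-5 — violates.

4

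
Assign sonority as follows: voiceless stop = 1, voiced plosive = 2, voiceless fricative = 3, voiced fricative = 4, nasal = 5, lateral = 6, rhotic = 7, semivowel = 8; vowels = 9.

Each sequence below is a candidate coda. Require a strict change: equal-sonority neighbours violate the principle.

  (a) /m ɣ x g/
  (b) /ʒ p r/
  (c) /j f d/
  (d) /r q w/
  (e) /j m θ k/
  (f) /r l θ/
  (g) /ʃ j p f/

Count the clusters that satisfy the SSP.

(a) sonority 5-4-3-2: well-formed.
(b) sonority 4-1-7: ill-formed.
(c) sonority 8-3-2: well-formed.
(d) sonority 7-1-8: ill-formed.
(e) sonority 8-5-3-1: well-formed.
(f) sonority 7-6-3: well-formed.
(g) sonority 3-8-1-3: ill-formed.

4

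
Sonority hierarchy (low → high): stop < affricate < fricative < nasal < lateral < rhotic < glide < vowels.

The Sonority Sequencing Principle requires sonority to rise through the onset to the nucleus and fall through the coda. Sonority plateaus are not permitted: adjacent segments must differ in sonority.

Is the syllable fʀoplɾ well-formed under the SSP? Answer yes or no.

no

Onset: /f/ is a fricative (sonority 3), /ʀ/ is a rhotic (sonority 6); then the nucleus /o/ (sonority 8).
Onset profile 3-6-8 — rises to the nucleus.
Coda: /p/ is a stop (sonority 1), /l/ is a lateral (sonority 5), /ɾ/ is a rhotic (sonority 6).
Coda profile 8-1-5-6 — does not strictly fall throughout.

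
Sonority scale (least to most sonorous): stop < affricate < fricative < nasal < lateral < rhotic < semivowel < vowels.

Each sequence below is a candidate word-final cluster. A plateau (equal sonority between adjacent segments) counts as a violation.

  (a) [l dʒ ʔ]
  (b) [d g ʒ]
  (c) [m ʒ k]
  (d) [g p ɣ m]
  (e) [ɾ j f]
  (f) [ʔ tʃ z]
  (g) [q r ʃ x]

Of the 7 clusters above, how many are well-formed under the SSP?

2

(a) 5-2-1 → obeys
(b) 1-1-3 → violates
(c) 4-3-1 → obeys
(d) 1-1-3-4 → violates
(e) 6-7-3 → violates
(f) 1-2-3 → violates
(g) 1-6-3-3 → violates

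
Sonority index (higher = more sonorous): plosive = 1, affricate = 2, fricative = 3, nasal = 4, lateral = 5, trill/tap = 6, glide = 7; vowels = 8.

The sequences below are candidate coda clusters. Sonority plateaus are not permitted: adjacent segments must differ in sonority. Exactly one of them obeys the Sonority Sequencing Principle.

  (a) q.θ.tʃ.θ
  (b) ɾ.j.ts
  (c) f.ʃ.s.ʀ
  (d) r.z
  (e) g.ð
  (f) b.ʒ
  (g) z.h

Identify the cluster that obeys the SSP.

(a) sonority 1-3-2-3: ill-formed.
(b) sonority 6-7-2: ill-formed.
(c) sonority 3-3-3-6: ill-formed.
(d) sonority 6-3: well-formed.
(e) sonority 1-3: ill-formed.
(f) sonority 1-3: ill-formed.
(g) sonority 3-3: ill-formed.

d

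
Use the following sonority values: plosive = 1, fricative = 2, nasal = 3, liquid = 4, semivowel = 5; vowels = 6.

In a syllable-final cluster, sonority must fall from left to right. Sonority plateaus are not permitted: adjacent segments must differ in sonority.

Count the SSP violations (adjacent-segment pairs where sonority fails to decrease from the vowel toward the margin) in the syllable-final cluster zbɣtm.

/z/: fricative = 2.
/b/: plosive = 1.
/ɣ/: fricative = 2.
/t/: plosive = 1.
/m/: nasal = 3.
/z/→/b/: 2→1 (falls) — ok.
/b/→/ɣ/: 1→2 (does not fall) — violation.
/ɣ/→/t/: 2→1 (falls) — ok.
/t/→/m/: 1→3 (does not fall) — violation.

2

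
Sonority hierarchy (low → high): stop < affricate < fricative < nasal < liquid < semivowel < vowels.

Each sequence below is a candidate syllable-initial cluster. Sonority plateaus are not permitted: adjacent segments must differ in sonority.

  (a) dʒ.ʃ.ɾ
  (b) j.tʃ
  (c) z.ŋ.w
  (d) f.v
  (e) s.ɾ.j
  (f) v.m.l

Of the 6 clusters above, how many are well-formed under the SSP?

(a) sonority 2-3-5: well-formed.
(b) sonority 6-2: ill-formed.
(c) sonority 3-4-6: well-formed.
(d) sonority 3-3: ill-formed.
(e) sonority 3-5-6: well-formed.
(f) sonority 3-4-5: well-formed.

4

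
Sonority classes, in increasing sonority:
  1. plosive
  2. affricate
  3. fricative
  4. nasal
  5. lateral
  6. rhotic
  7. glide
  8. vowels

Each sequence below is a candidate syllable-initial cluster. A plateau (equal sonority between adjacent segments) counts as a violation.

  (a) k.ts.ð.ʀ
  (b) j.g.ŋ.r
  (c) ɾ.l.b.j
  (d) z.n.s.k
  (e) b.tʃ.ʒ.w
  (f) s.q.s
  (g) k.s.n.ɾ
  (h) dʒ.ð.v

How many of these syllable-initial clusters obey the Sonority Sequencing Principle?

3

(a) k.ts.ð.ʀ: profile 1-2-3-6 — obeys.
(b) j.g.ŋ.r: profile 7-1-4-6 — violates.
(c) ɾ.l.b.j: profile 6-5-1-7 — violates.
(d) z.n.s.k: profile 3-4-3-1 — violates.
(e) b.tʃ.ʒ.w: profile 1-2-3-7 — obeys.
(f) s.q.s: profile 3-1-3 — violates.
(g) k.s.n.ɾ: profile 1-3-4-6 — obeys.
(h) dʒ.ð.v: profile 2-3-3 — violates.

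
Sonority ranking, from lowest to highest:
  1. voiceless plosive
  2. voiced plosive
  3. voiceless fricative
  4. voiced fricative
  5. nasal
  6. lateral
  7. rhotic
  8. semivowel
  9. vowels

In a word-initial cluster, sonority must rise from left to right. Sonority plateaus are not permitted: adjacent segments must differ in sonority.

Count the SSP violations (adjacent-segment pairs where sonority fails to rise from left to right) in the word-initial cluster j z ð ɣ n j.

/j/ — semivowel, sonority 8.
/z/ — voiced fricative, sonority 4.
/ð/ — voiced fricative, sonority 4.
/ɣ/ — voiced fricative, sonority 4.
/n/ — nasal, sonority 5.
/j/ — semivowel, sonority 8.
/j/→/z/: 8→4 (does not rise) — violation.
/z/→/ð/: 4→4 (plateau) — violation.
/ð/→/ɣ/: 4→4 (plateau) — violation.
/ɣ/→/n/: 4→5 (rises) — ok.
/n/→/j/: 5→8 (rises) — ok.

3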